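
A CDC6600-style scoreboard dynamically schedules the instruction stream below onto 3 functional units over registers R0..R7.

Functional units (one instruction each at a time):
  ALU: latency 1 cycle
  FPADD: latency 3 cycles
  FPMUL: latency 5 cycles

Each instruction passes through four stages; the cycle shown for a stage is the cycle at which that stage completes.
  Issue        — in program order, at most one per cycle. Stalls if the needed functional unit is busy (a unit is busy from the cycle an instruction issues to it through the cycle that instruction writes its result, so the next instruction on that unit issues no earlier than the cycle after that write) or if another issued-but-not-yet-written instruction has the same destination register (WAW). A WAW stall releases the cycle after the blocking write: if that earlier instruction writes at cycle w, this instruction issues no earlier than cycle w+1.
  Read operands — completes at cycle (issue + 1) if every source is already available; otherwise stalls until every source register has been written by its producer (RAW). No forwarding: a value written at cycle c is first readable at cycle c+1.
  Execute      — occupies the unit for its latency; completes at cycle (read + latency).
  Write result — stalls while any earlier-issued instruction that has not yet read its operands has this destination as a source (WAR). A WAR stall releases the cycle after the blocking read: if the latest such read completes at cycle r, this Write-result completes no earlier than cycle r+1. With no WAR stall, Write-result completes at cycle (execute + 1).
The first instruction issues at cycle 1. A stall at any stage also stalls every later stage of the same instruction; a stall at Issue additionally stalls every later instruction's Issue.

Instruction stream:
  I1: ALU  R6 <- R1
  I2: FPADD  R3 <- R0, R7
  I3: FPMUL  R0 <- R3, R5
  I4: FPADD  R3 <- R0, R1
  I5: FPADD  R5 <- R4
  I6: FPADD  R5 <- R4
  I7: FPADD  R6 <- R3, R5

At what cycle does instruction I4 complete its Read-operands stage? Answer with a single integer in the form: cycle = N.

cycle = 15

cycle 1: I1→ALU
cycle 2: I1 RO, I2→FPADD
cycle 3: I1 EX, I2 RO, I3→FPMUL
cycle 4: I1 WR R6
cycle 6: I2 EX
cycle 7: I2 WR R3
cycle 8: I3 RO, I4→FPADD
cycle 13: I3 EX
cycle 14: I3 WR R0
cycle 15: I4 RO
cycle 18: I4 EX
cycle 19: I4 WR R3
cycle 20: I5→FPADD
cycle 21: I5 RO
cycle 24: I5 EX
cycle 25: I5 WR R5
cycle 26: I6→FPADD
cycle 27: I6 RO
cycle 30: I6 EX
cycle 31: I6 WR R5
cycle 32: I7→FPADD
cycle 33: I7 RO
cycle 36: I7 EX
cycle 37: I7 WR R6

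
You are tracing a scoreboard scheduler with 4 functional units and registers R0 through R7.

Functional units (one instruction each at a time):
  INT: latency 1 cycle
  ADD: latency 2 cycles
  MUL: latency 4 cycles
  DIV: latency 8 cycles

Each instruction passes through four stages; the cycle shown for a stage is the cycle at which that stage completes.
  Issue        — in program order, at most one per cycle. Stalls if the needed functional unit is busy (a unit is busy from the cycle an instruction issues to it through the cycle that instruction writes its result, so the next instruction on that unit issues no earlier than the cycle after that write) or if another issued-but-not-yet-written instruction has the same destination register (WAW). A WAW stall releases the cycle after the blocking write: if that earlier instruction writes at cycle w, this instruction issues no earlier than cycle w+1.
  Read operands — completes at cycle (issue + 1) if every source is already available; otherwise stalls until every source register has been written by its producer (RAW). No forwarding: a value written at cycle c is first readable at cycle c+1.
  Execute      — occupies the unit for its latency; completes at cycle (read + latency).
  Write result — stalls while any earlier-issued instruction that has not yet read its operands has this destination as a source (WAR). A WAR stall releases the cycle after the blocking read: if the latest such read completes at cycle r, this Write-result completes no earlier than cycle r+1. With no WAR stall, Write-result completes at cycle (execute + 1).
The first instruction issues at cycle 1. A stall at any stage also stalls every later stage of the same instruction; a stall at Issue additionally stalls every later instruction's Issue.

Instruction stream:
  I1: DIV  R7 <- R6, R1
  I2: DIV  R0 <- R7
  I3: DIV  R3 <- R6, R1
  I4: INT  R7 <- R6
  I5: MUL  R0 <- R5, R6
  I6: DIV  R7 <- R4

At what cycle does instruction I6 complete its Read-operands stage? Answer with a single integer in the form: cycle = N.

t=1  I1 issues→DIV
t=2  I1 reads
t=10  I1 exec-done
t=11  I1 writes R7
t=12  I2 issues→DIV
t=13  I2 reads
t=21  I2 exec-done
t=22  I2 writes R0
t=23  I3 issues→DIV
t=24  I3 reads; I4 issues→INT
t=25  I4 reads; I5 issues→MUL
t=26  I4 exec-done; I5 reads
t=27  I4 writes R7
t=30  I5 exec-done
t=31  I5 writes R0
t=32  I3 exec-done
t=33  I3 writes R3
t=34  I6 issues→DIV
t=35  I6 reads
t=43  I6 exec-done
t=44  I6 writes R7

cycle = 35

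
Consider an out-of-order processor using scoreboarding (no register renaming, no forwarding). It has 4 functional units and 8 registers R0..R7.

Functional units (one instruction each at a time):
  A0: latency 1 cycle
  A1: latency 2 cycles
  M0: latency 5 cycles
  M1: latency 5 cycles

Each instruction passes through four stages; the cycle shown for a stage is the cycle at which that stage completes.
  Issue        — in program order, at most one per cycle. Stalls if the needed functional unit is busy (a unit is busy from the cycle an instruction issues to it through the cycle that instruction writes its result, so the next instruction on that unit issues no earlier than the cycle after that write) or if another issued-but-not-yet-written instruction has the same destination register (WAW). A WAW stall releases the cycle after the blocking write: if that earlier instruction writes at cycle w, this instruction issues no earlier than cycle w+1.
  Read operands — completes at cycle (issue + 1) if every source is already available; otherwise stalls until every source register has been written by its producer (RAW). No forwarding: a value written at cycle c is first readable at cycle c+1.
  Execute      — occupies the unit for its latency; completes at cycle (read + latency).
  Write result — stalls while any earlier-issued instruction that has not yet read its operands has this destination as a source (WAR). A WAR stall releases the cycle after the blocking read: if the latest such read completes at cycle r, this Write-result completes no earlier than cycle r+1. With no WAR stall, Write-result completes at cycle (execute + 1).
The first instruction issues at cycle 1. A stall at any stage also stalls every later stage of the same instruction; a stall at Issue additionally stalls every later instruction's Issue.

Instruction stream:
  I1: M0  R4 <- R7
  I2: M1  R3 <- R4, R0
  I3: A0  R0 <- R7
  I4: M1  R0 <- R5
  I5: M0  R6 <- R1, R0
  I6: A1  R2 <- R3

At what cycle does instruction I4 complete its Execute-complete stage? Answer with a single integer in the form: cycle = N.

cycle = 22

I1: IS=1 RO=2 EX=7 WR=8
I2: IS=2 RO=9 EX=14 WR=15  [RAW R4: wait I1 write@8]
I3: IS=3 RO=4 EX=5 WR=10  [WAR R0: wait I2 read@9]
I4: IS=16 RO=17 EX=22 WR=23  [struct: M1 busy until I2 writes@15]
I5: IS=17 RO=24 EX=29 WR=30  [RAW R0: wait I4 write@23]
I6: IS=18 RO=19 EX=21 WR=22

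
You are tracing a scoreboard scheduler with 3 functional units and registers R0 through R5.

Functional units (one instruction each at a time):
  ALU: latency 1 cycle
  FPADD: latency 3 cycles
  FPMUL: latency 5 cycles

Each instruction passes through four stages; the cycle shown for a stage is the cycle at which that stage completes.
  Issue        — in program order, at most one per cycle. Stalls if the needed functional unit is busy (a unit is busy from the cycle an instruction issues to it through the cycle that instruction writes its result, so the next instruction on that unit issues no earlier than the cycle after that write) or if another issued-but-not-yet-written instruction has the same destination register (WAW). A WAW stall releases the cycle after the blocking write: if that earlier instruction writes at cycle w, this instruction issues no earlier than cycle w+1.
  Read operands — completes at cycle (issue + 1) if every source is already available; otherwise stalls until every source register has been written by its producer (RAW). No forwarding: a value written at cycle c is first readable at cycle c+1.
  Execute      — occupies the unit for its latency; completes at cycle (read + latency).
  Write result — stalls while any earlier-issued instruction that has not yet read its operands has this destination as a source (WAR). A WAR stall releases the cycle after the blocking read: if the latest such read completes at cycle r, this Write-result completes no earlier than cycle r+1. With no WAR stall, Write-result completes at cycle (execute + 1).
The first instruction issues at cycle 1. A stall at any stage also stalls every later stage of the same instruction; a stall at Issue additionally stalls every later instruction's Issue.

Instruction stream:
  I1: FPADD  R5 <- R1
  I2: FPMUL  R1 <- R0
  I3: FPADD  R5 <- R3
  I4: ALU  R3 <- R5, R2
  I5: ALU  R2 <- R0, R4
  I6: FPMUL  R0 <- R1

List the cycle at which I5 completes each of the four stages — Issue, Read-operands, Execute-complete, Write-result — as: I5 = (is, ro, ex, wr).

I5 = (16, 17, 18, 19)

[I1] 1/2/5/6
[I2] 2/3/8/9
[I3] 7/8/11/12  (struct: FPADD busy until I1 writes@6)
[I4] 8/13/14/15  (RAW R5: wait I3 write@12)
[I5] 16/17/18/19  (struct: ALU busy until I4 writes@15)
[I6] 17/18/23/24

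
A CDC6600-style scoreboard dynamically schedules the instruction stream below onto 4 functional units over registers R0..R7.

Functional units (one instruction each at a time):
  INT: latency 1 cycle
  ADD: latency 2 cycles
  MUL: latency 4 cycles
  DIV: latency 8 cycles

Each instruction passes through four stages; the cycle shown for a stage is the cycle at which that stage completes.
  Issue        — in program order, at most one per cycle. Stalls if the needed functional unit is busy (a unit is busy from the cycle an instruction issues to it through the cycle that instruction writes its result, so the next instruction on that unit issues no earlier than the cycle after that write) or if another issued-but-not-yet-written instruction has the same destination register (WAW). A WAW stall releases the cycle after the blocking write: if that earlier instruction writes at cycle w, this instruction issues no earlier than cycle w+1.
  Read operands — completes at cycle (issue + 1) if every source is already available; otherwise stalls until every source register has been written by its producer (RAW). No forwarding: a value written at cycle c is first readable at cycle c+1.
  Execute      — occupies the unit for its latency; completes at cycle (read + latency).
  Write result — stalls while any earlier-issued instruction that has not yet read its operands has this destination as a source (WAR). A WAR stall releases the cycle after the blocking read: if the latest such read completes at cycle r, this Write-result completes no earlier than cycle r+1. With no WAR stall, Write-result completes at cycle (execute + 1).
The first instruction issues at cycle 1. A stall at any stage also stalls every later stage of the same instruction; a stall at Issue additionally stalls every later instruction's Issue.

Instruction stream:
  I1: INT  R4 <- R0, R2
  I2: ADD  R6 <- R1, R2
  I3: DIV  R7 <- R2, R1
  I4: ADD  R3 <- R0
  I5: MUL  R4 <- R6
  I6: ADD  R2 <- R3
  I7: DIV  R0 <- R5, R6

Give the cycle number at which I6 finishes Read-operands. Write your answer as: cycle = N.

cycle = 13

c1: I1 issues→INT
c2: I1 reads · I2 issues→ADD
c3: I1 exec-done · I2 reads · I3 issues→DIV
c4: I1 writes R4 · I3 reads
c5: I2 exec-done
c6: I2 writes R6
c7: I4 issues→ADD
c8: I4 reads · I5 issues→MUL
c9: I5 reads
c10: I4 exec-done
c11: I4 writes R3
c12: I3 exec-done · I6 issues→ADD
c13: I3 writes R7 · I5 exec-done · I6 reads
c14: I5 writes R4 · I7 issues→DIV
c15: I6 exec-done · I7 reads
c16: I6 writes R2
c23: I7 exec-done
c24: I7 writes R0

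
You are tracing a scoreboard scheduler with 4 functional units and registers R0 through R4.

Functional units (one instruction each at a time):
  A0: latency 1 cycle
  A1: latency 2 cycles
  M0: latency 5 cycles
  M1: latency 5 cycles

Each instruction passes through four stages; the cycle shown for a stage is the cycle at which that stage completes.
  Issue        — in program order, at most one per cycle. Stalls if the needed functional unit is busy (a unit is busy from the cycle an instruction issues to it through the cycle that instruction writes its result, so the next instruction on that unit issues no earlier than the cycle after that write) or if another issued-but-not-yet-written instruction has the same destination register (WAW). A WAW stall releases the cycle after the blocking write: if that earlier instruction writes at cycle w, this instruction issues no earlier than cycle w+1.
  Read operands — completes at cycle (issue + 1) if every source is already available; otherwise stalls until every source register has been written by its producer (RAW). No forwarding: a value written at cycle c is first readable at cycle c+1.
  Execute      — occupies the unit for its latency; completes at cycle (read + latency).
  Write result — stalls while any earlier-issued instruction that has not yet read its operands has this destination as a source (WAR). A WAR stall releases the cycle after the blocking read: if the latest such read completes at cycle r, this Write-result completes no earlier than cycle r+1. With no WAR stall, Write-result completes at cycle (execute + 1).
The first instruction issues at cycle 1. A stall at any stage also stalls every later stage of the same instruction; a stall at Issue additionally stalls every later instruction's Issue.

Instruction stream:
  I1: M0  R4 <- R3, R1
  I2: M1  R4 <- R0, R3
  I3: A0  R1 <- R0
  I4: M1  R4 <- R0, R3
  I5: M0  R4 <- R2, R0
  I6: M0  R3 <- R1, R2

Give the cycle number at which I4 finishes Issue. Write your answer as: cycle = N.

[1] I1 dispatched to M0
[2] I1 operands ready
[7] I1 complete
[8] R4←I1
[9] I2 dispatched to M1
[10] I2 operands ready | I3 dispatched to A0
[11] I3 operands ready
[12] I3 complete
[13] R1←I3
[15] I2 complete
[16] R4←I2
[17] I4 dispatched to M1
[18] I4 operands ready
[23] I4 complete
[24] R4←I4
[25] I5 dispatched to M0
[26] I5 operands ready
[31] I5 complete
[32] R4←I5
[33] I6 dispatched to M0
[34] I6 operands ready
[39] I6 complete
[40] R3←I6

cycle = 17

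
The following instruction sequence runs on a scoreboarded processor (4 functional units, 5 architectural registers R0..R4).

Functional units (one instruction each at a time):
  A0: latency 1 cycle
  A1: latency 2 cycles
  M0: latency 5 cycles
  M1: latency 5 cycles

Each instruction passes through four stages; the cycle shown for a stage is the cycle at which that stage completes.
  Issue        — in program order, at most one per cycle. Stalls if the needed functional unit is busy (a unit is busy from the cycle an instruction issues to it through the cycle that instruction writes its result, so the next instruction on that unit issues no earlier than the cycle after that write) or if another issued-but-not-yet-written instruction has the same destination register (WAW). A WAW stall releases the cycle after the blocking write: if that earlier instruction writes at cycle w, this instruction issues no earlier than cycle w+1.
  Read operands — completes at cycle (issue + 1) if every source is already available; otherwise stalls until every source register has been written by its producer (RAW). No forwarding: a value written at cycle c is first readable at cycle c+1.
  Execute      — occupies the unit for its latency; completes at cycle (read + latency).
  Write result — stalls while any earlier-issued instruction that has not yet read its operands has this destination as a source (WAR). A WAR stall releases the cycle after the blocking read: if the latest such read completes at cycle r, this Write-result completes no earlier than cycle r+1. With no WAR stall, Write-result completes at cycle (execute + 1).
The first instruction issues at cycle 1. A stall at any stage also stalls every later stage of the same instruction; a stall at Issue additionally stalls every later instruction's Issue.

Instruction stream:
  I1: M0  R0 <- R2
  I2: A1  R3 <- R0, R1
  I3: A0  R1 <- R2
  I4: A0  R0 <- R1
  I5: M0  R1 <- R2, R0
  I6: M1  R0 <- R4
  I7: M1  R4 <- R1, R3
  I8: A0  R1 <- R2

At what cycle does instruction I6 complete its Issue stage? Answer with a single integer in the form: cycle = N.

cycle = 15

c1: I1 dispatched to M0
c2: I1 operands ready, I2 dispatched to A1
c3: I3 dispatched to A0
c4: I3 operands ready
c5: I3 complete
c7: I1 complete
c8: R0←I1
c9: I2 operands ready
c10: R1←I3
c11: I2 complete, I4 dispatched to A0
c12: R3←I2, I4 operands ready, I5 dispatched to M0
c13: I4 complete
c14: R0←I4
c15: I5 operands ready, I6 dispatched to M1
c16: I6 operands ready
c20: I5 complete
c21: R1←I5, I6 complete
c22: R0←I6
c23: I7 dispatched to M1
c24: I7 operands ready, I8 dispatched to A0
c25: I8 operands ready
c26: I8 complete
c27: R1←I8
c29: I7 complete
c30: R4←I7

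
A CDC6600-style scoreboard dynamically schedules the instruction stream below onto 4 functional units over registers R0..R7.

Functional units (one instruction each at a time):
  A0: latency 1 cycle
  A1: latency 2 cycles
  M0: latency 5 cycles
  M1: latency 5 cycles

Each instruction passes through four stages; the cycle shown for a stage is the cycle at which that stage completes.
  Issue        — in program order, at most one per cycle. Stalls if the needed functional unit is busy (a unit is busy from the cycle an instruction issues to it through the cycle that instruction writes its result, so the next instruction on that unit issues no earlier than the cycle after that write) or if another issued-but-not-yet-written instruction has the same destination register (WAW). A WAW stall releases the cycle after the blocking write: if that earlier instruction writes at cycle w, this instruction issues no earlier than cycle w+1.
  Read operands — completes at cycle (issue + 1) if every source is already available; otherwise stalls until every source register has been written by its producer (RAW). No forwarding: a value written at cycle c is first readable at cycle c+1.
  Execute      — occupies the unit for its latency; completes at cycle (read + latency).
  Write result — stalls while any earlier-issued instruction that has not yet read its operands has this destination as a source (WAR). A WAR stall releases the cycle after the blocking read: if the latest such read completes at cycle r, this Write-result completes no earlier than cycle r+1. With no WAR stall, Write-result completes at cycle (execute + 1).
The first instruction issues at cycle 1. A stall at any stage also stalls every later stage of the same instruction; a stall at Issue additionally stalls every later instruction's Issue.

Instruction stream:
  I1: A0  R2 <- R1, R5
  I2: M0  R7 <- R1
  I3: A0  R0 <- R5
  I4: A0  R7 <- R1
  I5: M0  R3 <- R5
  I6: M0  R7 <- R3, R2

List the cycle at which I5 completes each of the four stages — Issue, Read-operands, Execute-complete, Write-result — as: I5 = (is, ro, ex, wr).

cycle 1: I1→A0
cycle 2: I1 RO | I2→M0
cycle 3: I1 EX | I2 RO
cycle 4: I1 WR R2
cycle 5: I3→A0
cycle 6: I3 RO
cycle 7: I3 EX
cycle 8: I2 EX | I3 WR R0
cycle 9: I2 WR R7
cycle 10: I4→A0
cycle 11: I4 RO | I5→M0
cycle 12: I4 EX | I5 RO
cycle 13: I4 WR R7
cycle 17: I5 EX
cycle 18: I5 WR R3
cycle 19: I6→M0
cycle 20: I6 RO
cycle 25: I6 EX
cycle 26: I6 WR R7

I5 = (11, 12, 17, 18)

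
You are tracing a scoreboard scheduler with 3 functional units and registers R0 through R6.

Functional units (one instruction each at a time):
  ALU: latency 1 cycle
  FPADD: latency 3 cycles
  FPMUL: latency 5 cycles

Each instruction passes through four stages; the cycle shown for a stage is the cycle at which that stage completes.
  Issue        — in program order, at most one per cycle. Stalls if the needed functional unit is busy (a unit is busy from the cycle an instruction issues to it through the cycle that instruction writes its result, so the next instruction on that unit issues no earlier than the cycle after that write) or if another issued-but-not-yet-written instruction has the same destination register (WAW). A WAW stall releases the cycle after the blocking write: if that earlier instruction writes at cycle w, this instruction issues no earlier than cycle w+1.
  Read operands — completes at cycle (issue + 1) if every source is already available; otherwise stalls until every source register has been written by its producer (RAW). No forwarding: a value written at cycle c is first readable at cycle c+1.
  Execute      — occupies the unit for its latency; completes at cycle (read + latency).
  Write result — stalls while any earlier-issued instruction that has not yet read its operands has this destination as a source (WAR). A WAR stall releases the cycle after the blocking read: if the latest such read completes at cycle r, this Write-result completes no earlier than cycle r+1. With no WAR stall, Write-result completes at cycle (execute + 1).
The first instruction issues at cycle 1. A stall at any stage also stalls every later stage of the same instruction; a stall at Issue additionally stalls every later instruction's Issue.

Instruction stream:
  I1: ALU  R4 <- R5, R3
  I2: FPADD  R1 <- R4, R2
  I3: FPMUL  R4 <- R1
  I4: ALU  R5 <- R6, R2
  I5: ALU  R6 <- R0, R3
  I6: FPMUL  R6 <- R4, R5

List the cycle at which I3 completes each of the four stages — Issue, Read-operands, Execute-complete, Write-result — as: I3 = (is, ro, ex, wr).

  I1 | 1 | 2 | 3 | 4
  I2 | 2 | 5 | 8 | 9   RAW R4: wait I1 write@4
  I3 | 5 | 10 | 15 | 16   WAW R4: wait I1 write@4 · RAW R1: wait I2 write@9
  I4 | 6 | 7 | 8 | 9
  I5 | 10 | 11 | 12 | 13   struct: ALU busy until I4 writes@9
  I6 | 17 | 18 | 23 | 24   struct: FPMUL busy until I3 writes@16

I3 = (5, 10, 15, 16)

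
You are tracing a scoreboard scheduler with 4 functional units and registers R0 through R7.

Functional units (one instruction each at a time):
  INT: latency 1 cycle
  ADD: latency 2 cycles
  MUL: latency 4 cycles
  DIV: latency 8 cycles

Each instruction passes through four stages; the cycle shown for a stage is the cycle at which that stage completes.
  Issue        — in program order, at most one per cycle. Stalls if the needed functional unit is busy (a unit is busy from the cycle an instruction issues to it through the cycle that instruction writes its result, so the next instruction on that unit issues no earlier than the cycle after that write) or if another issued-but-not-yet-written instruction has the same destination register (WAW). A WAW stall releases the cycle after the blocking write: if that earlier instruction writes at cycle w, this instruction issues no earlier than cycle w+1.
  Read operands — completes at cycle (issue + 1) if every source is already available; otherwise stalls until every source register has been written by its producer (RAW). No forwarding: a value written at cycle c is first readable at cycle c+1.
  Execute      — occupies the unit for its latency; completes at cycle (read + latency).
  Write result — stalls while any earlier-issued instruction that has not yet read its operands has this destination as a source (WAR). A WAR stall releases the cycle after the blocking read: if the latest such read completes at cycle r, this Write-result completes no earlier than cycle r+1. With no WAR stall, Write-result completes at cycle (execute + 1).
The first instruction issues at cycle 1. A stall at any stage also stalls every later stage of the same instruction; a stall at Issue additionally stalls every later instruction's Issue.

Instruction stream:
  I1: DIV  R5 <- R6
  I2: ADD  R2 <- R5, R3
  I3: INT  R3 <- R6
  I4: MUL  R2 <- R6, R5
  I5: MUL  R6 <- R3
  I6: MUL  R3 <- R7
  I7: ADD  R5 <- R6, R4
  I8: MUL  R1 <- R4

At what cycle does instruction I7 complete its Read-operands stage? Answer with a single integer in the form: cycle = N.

cycle = 32

I1 -> (1, 2, 10, 11)
I2 -> (2, 12, 14, 15)  // RAW R5: wait I1 write@11
I3 -> (3, 4, 5, 13)  // WAR R3: wait I2 read@12
I4 -> (16, 17, 21, 22)  // WAW R2: wait I2 write@15
I5 -> (23, 24, 28, 29)  // struct: MUL busy until I4 writes@22
I6 -> (30, 31, 35, 36)  // struct: MUL busy until I5 writes@29
I7 -> (31, 32, 34, 35)
I8 -> (37, 38, 42, 43)  // struct: MUL busy until I6 writes@36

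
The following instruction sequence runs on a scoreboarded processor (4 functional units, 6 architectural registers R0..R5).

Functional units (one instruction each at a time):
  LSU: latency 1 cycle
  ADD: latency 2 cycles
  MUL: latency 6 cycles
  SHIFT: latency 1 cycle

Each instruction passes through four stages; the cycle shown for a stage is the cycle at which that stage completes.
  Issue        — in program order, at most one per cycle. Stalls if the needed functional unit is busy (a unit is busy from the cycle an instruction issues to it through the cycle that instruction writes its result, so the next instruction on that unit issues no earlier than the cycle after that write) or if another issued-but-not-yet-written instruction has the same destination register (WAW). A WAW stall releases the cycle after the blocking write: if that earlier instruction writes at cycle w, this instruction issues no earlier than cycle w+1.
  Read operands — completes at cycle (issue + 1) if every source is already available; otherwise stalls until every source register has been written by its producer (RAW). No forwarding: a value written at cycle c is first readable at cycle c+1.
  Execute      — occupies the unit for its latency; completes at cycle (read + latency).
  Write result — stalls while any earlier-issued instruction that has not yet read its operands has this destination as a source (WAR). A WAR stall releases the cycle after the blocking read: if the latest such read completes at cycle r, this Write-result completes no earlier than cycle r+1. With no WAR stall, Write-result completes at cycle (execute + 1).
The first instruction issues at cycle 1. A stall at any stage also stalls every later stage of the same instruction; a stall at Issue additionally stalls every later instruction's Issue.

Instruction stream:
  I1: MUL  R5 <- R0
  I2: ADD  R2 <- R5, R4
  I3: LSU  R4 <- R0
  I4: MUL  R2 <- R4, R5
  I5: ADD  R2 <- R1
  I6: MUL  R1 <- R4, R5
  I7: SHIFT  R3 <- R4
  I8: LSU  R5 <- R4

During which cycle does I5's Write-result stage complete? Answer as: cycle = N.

c1: issue I1 (MUL)
c2: I1 read-ops; issue I2 (ADD)
c3: issue I3 (LSU)
c4: I3 read-ops
c5: I3 finished on LSU
c8: I1 finished on MUL
c9: I1→R5
c10: I2 read-ops
c11: I3→R4
c12: I2 finished on ADD
c13: I2→R2
c14: issue I4 (MUL)
c15: I4 read-ops
c21: I4 finished on MUL
c22: I4→R2
c23: issue I5 (ADD)
c24: I5 read-ops; issue I6 (MUL)
c25: I6 read-ops; issue I7 (SHIFT)
c26: I5 finished on ADD; I7 read-ops; issue I8 (LSU)
c27: I5→R2; I7 finished on SHIFT; I8 read-ops
c28: I7→R3; I8 finished on LSU
c29: I8→R5
c31: I6 finished on MUL
c32: I6→R1

cycle = 27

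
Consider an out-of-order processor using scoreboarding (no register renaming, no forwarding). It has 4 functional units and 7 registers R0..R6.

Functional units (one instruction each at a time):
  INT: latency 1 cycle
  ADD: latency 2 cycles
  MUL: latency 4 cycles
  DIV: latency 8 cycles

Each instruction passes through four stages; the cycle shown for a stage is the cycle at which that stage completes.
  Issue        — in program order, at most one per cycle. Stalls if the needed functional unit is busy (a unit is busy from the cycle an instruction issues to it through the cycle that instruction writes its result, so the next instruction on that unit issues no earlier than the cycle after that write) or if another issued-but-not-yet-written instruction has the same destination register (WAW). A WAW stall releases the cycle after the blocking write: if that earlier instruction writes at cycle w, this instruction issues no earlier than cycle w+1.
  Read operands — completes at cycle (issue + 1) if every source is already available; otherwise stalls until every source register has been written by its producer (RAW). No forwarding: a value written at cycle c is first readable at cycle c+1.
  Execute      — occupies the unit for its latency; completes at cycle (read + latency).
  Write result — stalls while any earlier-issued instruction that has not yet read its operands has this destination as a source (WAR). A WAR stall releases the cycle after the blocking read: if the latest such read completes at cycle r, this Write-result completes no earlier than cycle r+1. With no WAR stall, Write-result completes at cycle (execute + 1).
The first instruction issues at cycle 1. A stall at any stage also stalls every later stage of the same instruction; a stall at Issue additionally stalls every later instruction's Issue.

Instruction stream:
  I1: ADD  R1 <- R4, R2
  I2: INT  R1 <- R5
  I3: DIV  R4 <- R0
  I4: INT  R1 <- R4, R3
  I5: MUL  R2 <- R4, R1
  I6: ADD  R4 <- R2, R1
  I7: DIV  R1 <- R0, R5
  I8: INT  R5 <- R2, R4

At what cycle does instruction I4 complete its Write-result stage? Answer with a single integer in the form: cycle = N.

[1] I1 dispatched to ADD
[2] I1 operands ready
[4] I1 complete
[5] R1←I1
[6] I2 dispatched to INT
[7] I2 operands ready · I3 dispatched to DIV
[8] I2 complete · I3 operands ready
[9] R1←I2
[10] I4 dispatched to INT
[11] I5 dispatched to MUL
[16] I3 complete
[17] R4←I3
[18] I4 operands ready · I6 dispatched to ADD
[19] I4 complete
[20] R1←I4
[21] I5 operands ready · I7 dispatched to DIV
[22] I7 operands ready · I8 dispatched to INT
[25] I5 complete
[26] R2←I5
[27] I6 operands ready
[29] I6 complete
[30] R4←I6 · I7 complete
[31] R1←I7 · I8 operands ready
[32] I8 complete
[33] R5←I8

cycle = 20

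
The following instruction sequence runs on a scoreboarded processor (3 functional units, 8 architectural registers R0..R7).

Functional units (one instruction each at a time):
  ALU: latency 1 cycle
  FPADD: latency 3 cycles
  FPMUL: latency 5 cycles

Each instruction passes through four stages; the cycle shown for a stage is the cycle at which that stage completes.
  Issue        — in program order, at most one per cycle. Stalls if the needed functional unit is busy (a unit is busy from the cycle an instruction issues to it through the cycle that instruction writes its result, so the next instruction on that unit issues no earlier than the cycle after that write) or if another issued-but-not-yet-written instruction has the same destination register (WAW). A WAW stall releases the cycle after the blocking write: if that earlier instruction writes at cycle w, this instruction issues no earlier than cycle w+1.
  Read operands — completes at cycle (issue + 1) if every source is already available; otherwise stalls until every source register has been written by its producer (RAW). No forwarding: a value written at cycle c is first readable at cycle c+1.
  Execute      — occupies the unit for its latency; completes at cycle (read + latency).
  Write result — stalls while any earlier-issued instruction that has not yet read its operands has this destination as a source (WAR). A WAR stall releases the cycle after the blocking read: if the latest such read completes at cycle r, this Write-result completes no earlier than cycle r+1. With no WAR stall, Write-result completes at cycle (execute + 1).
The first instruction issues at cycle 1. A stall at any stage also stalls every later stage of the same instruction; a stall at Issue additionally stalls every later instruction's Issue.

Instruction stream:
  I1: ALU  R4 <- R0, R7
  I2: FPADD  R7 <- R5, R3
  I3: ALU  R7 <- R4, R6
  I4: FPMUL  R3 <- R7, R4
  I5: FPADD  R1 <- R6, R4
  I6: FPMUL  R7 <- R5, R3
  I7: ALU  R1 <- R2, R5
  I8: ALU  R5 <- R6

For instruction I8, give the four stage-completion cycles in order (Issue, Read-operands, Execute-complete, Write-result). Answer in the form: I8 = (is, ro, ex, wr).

I8 = (24, 25, 26, 27)

c1: I1 dispatched to ALU
c2: I1 operands ready · I2 dispatched to FPADD
c3: I1 complete · I2 operands ready
c4: R4←I1
c6: I2 complete
c7: R7←I2
c8: I3 dispatched to ALU
c9: I3 operands ready · I4 dispatched to FPMUL
c10: I3 complete · I5 dispatched to FPADD
c11: R7←I3 · I5 operands ready
c12: I4 operands ready
c14: I5 complete
c15: R1←I5
c17: I4 complete
c18: R3←I4
c19: I6 dispatched to FPMUL
c20: I6 operands ready · I7 dispatched to ALU
c21: I7 operands ready
c22: I7 complete
c23: R1←I7
c24: I8 dispatched to ALU
c25: I6 complete · I8 operands ready
c26: R7←I6 · I8 complete
c27: R5←I8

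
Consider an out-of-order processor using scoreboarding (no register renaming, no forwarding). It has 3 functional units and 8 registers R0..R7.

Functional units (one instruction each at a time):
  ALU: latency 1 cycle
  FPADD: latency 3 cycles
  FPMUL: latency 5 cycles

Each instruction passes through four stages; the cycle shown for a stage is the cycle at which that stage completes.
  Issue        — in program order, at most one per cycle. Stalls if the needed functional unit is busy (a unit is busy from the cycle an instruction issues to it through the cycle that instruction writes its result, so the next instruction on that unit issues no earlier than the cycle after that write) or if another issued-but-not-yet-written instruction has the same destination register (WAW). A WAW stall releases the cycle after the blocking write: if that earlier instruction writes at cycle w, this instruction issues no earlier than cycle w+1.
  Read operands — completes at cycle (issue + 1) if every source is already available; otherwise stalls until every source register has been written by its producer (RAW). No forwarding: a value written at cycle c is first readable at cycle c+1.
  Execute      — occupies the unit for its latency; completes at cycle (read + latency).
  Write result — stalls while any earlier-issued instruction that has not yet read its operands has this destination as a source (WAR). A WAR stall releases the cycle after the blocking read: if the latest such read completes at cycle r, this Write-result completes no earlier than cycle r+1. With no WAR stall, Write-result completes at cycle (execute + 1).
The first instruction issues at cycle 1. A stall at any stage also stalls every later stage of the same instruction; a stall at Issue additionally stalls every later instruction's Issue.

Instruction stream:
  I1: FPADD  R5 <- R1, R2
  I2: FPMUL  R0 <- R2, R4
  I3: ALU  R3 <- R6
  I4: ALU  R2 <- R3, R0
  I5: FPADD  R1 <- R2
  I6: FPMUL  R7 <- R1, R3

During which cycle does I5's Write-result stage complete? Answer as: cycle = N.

cycle = 17

[I1] 1/2/5/6
[I2] 2/3/8/9
[I3] 3/4/5/6
[I4] 7/10/11/12  (struct: ALU busy until I3 writes@6; RAW R0: wait I2 write@9)
[I5] 8/13/16/17  (RAW R2: wait I4 write@12)
[I6] 10/18/23/24  (struct: FPMUL busy until I2 writes@9; RAW R1: wait I5 write@17)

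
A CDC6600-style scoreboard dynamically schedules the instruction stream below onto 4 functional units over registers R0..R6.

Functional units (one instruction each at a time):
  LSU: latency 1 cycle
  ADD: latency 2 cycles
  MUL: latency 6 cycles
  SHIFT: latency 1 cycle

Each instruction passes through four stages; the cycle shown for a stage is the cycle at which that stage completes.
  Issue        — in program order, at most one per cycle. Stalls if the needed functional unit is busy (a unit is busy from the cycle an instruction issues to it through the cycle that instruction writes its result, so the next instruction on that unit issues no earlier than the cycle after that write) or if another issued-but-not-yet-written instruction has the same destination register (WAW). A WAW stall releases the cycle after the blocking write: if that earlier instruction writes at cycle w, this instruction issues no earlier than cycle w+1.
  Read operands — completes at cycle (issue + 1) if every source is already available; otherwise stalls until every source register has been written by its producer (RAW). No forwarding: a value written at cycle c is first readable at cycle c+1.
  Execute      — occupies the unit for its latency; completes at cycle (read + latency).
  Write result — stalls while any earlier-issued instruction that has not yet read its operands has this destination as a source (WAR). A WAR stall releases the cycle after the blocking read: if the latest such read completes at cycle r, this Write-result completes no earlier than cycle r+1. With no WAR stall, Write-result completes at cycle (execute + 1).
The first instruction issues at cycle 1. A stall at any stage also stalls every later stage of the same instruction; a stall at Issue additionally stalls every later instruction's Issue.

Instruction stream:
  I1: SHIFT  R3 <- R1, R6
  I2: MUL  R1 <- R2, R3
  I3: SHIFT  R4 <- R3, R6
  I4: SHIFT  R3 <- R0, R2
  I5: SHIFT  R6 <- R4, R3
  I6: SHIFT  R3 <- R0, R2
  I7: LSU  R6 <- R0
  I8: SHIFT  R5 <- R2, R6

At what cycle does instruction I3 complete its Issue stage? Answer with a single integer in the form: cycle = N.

c1: I1→SHIFT
c2: I1 RO; I2→MUL
c3: I1 EX
c4: I1 WR R3
c5: I2 RO; I3→SHIFT
c6: I3 RO
c7: I3 EX
c8: I3 WR R4
c9: I4→SHIFT
c10: I4 RO
c11: I2 EX; I4 EX
c12: I2 WR R1; I4 WR R3
c13: I5→SHIFT
c14: I5 RO
c15: I5 EX
c16: I5 WR R6
c17: I6→SHIFT
c18: I6 RO; I7→LSU
c19: I6 EX; I7 RO
c20: I6 WR R3; I7 EX
c21: I7 WR R6; I8→SHIFT
c22: I8 RO
c23: I8 EX
c24: I8 WR R5

cycle = 5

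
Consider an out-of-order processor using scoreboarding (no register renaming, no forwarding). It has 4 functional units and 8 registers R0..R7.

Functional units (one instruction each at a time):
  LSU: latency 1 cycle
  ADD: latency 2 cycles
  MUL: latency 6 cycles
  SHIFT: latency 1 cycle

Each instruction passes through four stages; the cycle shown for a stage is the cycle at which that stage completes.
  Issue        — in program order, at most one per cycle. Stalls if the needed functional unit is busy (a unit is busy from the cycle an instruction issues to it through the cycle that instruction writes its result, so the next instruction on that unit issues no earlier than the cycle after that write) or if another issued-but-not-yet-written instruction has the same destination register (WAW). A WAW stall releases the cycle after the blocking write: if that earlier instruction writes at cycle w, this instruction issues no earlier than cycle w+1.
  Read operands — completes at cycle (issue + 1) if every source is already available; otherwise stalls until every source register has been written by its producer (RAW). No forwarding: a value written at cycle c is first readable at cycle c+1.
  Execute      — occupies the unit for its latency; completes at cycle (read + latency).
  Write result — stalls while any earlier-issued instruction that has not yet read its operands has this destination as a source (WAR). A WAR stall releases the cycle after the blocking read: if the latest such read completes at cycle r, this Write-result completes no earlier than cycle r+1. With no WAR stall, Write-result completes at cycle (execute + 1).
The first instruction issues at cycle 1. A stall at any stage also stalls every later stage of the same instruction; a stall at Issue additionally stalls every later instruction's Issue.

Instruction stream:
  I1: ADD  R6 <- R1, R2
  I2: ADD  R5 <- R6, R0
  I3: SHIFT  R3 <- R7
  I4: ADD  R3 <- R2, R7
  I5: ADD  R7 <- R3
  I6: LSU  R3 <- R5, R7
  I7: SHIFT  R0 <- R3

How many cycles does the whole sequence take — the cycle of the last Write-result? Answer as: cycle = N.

I1 -> (1, 2, 4, 5)
I2 -> (6, 7, 9, 10)  // struct: ADD busy until I1 writes@5
I3 -> (7, 8, 9, 10)
I4 -> (11, 12, 14, 15)  // WAW R3: wait I3 write@10
I5 -> (16, 17, 19, 20)  // struct: ADD busy until I4 writes@15
I6 -> (17, 21, 22, 23)  // RAW R7: wait I5 write@20
I7 -> (18, 24, 25, 26)  // RAW R3: wait I6 write@23

cycle = 26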